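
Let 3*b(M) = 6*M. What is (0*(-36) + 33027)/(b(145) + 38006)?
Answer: 33027/38296 ≈ 0.86241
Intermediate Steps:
b(M) = 2*M (b(M) = (6*M)/3 = 2*M)
(0*(-36) + 33027)/(b(145) + 38006) = (0*(-36) + 33027)/(2*145 + 38006) = (0 + 33027)/(290 + 38006) = 33027/38296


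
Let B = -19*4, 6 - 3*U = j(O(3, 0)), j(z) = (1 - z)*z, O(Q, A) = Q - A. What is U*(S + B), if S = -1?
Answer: -308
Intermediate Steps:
j(z) = z*(1 - z)
U = 4 (U = 2 - (3 - 1*0)*(1 - (3 - 1*0))/3 = 2 - (3 + 0)*(1 - (3 + 0))/3 = 2 - (1 - 1*3) = 2 - (1 - 3) = 2 - (-2) = 2 - 1/3*(-6) = 2 + 2 = 4)
B = -76
U*(S + B) = 4*(-1 - 76) = 4*(-77) = -308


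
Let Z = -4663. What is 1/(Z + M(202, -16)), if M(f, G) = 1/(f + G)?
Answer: -186/867317 ≈ -0.00021445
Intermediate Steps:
M(f, G) = 1/(G + f)
1/(Z + M(202, -16)) = 1/(-4663 + 1/(-16 + 202)) = 1/(-4663 + 1/186) = 1/(-867317/186) = -186/867317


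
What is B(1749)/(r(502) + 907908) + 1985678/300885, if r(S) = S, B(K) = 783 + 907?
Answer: 180431824763/27332694285 ≈ 6.6013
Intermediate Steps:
B(K) = 1690
B(1749)/(r(502) + 907908) + 1985678/300885 = 1690/(502 + 907908) + 1985678/300885 = 1690/908410 + 1985678*(1/300885) = 1690*(1/908410) + 1985678/300885 = 169/90841 + 1985678/300885 = 180431824763/27332694285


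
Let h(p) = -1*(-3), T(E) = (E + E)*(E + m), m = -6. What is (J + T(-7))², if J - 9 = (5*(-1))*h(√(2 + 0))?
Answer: 30976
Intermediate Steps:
T(E) = 2*E*(-6 + E) (T(E) = (E + E)*(E - 6) = (2*E)*(-6 + E) = 2*E*(-6 + E))
h(p) = 3
J = -6 (J = 9 + (5*(-1))*3 = 9 - 5*3 = 9 - 15 = -6)
(J + T(-7))² = (-6 + 2*(-7)*(-6 - 7))² = (-6 + 2*(-7)*(-13))² = (-6 + 182)² = 176² = 30976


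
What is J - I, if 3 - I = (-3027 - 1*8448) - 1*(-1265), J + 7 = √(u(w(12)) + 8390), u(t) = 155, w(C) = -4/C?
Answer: -10220 + √8545 ≈ -10128.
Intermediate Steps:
J = -7 + √8545 (J = -7 + √(155 + 8390) = -7 + √8545 ≈ 85.439)
I = 10213 (I = 3 - ((-3027 - 1*8448) - 1*(-1265)) = 3 - ((-3027 - 8448) + 1265) = 3 - (-11475 + 1265) = 3 - 1*(-10210) = 3 + 10210 = 10213)
J - I = (-7 + √8545) - 1*10213 = (-7 + √8545) - 10213 = -10220 + √8545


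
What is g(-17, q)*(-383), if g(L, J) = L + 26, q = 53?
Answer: -3447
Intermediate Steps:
g(L, J) = 26 + L
g(-17, q)*(-383) = (26 - 17)*(-383) = 9*(-383) = -3447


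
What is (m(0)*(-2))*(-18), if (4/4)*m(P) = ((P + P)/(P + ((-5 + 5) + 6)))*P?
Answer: 0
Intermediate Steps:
m(P) = 2*P²/(6 + P) (m(P) = ((P + P)/(P + ((-5 + 5) + 6)))*P = ((2*P)/(P + (0 + 6)))*P = ((2*P)/(P + 6))*P = ((2*P)/(6 + P))*P = (2*P/(6 + P))*P = 2*P²/(6 + P))
(m(0)*(-2))*(-18) = ((2*0²/(6 + 0))*(-2))*(-18) = ((2*0/6)*(-2))*(-18) = ((2*0*(⅙))*(-2))*(-18) = (0*(-2))*(-18) = 0*(-18) = 0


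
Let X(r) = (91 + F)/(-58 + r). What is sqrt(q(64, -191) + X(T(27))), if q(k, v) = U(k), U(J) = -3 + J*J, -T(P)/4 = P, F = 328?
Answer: sqrt(112717154)/166 ≈ 63.957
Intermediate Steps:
T(P) = -4*P
U(J) = -3 + J**2
X(r) = 419/(-58 + r) (X(r) = (91 + 328)/(-58 + r) = 419/(-58 + r))
q(k, v) = -3 + k**2
sqrt(q(64, -191) + X(T(27))) = sqrt((-3 + 64**2) + 419/(-58 - 4*27)) = sqrt((-3 + 4096) + 419/(-58 - 108)) = sqrt(4093 + 419/(-166)) = sqrt(4093 + 419*(-1/166)) = sqrt(4093 - 419/166) = sqrt(679019/166) = sqrt(112717154)/166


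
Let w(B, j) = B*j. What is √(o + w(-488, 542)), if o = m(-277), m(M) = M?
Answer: I*√264773 ≈ 514.56*I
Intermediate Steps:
o = -277
√(o + w(-488, 542)) = √(-277 - 488*542) = √(-277 - 264496) = √(-264773) = I*√264773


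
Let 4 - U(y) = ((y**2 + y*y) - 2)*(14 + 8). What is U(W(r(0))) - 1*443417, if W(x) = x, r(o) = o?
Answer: -443369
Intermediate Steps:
U(y) = 48 - 44*y**2 (U(y) = 4 - ((y**2 + y*y) - 2)*(14 + 8) = 4 - ((y**2 + y**2) - 2)*22 = 4 - (2*y**2 - 2)*22 = 4 - (-2 + 2*y**2)*22 = 4 - (-44 + 44*y**2) = 4 + (44 - 44*y**2) = 48 - 44*y**2)
U(W(r(0))) - 1*443417 = (48 - 44*0**2) - 1*443417 = (48 - 44*0) - 443417 = (48 + 0) - 443417 = 48 - 443417 = -443369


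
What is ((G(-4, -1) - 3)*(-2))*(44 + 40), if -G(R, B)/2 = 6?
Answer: 2520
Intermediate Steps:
G(R, B) = -12 (G(R, B) = -2*6 = -12)
((G(-4, -1) - 3)*(-2))*(44 + 40) = ((-12 - 3)*(-2))*(44 + 40) = -15*(-2)*84 = 30*84 = 2520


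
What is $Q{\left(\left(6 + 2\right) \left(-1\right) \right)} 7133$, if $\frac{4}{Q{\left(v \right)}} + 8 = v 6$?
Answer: $- \frac{1019}{2} \approx -509.5$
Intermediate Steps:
$Q{\left(v \right)} = \frac{4}{-8 + 6 v}$ ($Q{\left(v \right)} = \frac{4}{-8 + v 6} = \frac{4}{-8 + 6 v}$)
$Q{\left(\left(6 + 2\right) \left(-1\right) \right)} 7133 = \frac{2}{-4 + 3 \left(6 + 2\right) \left(-1\right)} 7133 = \frac{2}{-4 + 3 \cdot 8 \left(-1\right)} 7133 = \frac{2}{-4 + 3 \left(-8\right)} 7133 = \frac{2}{-4 - 24} \cdot 7133 = \frac{2}{-28} \cdot 7133 = 2 \left(- \frac{1}{28}\right) 7133 = \left(- \frac{1}{14}\right) 7133 = - \frac{1019}{2}$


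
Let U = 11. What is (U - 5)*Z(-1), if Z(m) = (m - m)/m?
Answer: 0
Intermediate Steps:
Z(m) = 0 (Z(m) = 0/m = 0)
(U - 5)*Z(-1) = (11 - 5)*0 = 6*0 = 0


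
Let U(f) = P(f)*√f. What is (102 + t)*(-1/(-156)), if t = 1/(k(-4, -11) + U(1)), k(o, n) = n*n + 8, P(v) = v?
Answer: 13261/20280 ≈ 0.65390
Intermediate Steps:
k(o, n) = 8 + n² (k(o, n) = n² + 8 = 8 + n²)
U(f) = f^(3/2) (U(f) = f*√f = f^(3/2))
t = 1/130 (t = 1/((8 + (-11)²) + 1^(3/2)) = 1/((8 + 121) + 1) = 1/(129 + 1) = 1/130 ≈ 0.0076923)
(102 + t)*(-1/(-156)) = (102 + 1/130)*(-1/(-156)) = 13261*(-1*(-1/156))/130 = (13261/130)*(1/156) = 13261/20280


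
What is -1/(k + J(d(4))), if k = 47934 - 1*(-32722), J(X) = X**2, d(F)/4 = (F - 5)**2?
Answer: -1/80672 ≈ -1.2396e-5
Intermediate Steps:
d(F) = 4*(-5 + F)**2 (d(F) = 4*(F - 5)**2 = 4*(-5 + F)**2)
k = 80656 (k = 47934 + 32722 = 80656)
-1/(k + J(d(4))) = -1/(80656 + (4*(-5 + 4)**2)**2) = -1/(80656 + (4*(-1)**2)**2) = -1/(80656 + (4*1)**2) = -1/(80656 + 4**2) = -1/(80656 + 16) = -1/80672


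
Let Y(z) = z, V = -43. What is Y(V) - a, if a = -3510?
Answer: 3467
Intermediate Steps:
Y(V) - a = -43 - 1*(-3510) = -43 + 3510 = 3467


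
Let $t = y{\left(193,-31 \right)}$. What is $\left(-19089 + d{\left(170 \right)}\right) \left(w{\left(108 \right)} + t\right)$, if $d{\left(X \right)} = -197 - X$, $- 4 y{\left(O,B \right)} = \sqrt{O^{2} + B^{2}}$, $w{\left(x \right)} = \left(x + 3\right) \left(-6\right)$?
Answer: $12957696 + 4864 \sqrt{38210} \approx 1.3908 \cdot 10^{7}$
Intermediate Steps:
$w{\left(x \right)} = -18 - 6 x$ ($w{\left(x \right)} = \left(3 + x\right) \left(-6\right) = -18 - 6 x$)
$y{\left(O,B \right)} = - \frac{\sqrt{B^{2} + O^{2}}}{4}$ ($y{\left(O,B \right)} = - \frac{\sqrt{O^{2} + B^{2}}}{4} = - \frac{\sqrt{B^{2} + O^{2}}}{4}$)
$t = - \frac{\sqrt{38210}}{4}$ ($t = - \frac{\sqrt{\left(-31\right)^{2} + 193^{2}}}{4} = - \frac{\sqrt{961 + 37249}}{4} = - \frac{\sqrt{38210}}{4} \approx -48.868$)
$\left(-19089 + d{\left(170 \right)}\right) \left(w{\left(108 \right)} + t\right) = \left(-19089 - 367\right) \left(\left(-18 - 648\right) - \frac{\sqrt{38210}}{4}\right) = \left(-19089 - 367\right) \left(-666 - \frac{\sqrt{38210}}{4}\right) = - 19456 \left(-666 - \frac{\sqrt{38210}}{4}\right) = 12957696 + 4864 \sqrt{38210}$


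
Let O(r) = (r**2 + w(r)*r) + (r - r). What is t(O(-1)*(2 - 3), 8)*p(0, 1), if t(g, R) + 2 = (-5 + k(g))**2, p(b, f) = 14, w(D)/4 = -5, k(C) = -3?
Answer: 868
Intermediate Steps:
w(D) = -20 (w(D) = 4*(-5) = -20)
O(r) = r**2 - 20*r (O(r) = (r**2 - 20*r) + (r - r) = (r**2 - 20*r) + 0 = r**2 - 20*r)
t(g, R) = 62 (t(g, R) = -2 + (-5 - 3)**2 = -2 + (-8)**2 = -2 + 64 = 62)
t(O(-1)*(2 - 3), 8)*p(0, 1) = 62*14 = 868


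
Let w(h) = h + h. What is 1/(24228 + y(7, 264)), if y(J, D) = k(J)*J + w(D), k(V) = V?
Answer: 1/24805 ≈ 4.0314e-5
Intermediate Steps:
w(h) = 2*h
y(J, D) = J**2 + 2*D (y(J, D) = J*J + 2*D = J**2 + 2*D)
1/(24228 + y(7, 264)) = 1/(24228 + (7**2 + 2*264)) = 1/(24228 + (49 + 528)) = 1/(24228 + 577) = 1/24805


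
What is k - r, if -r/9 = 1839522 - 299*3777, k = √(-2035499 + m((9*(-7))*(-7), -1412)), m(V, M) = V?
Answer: 6391791 + I*√2035058 ≈ 6.3918e+6 + 1426.6*I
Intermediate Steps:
k = I*√2035058 (k = √(-2035499 + (9*(-7))*(-7)) = √(-2035499 - 63*(-7)) = √(-2035499 + 441) = √(-2035058) = I*√2035058 ≈ 1426.6*I)
r = -6391791 (r = -9*(1839522 - 299*3777) = -9*(1839522 - 1*1129323) = -9*(1839522 - 1129323) = -9*710199 = -6391791)
k - r = I*√2035058 - 1*(-6391791) = I*√2035058 + 6391791 = 6391791 + I*√2035058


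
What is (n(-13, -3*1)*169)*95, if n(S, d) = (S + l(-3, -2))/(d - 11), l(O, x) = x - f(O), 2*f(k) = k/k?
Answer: 497705/28 ≈ 17775.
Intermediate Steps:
f(k) = ½ (f(k) = (k/k)/2 = (½)*1 = ½)
l(O, x) = -½ + x (l(O, x) = x - 1*½ = x - ½ = -½ + x)
n(S, d) = (-5/2 + S)/(-11 + d) (n(S, d) = (S + (-½ - 2))/(d - 11) = (S - 5/2)/(-11 + d) = (-5/2 + S)/(-11 + d))
(n(-13, -3*1)*169)*95 = (((-5/2 - 13)/(-11 - 3*1))*169)*95 = ((-31/2/(-11 - 3))*169)*95 = ((-31/2/(-14))*169)*95 = (-1/14*(-31/2)*169)*95 = ((31/28)*169)*95 = (5239/28)*95 = 497705/28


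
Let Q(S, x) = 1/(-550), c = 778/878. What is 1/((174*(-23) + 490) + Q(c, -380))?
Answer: -550/1931601 ≈ -0.00028474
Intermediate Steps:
c = 389/439 (c = 778*(1/878) = 389/439 ≈ 0.88610)
Q(S, x) = -1/550
1/((174*(-23) + 490) + Q(c, -380)) = 1/((174*(-23) + 490) - 1/550) = 1/((-4002 + 490) - 1/550) = 1/(-3512 - 1/550) = 1/(-1931601/550) = -550/1931601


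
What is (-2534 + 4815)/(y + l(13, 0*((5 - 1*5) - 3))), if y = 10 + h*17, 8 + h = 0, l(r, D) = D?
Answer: -2281/126 ≈ -18.103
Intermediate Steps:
h = -8 (h = -8 + 0 = -8)
y = -126 (y = 10 - 8*17 = 10 - 136 = -126)
(-2534 + 4815)/(y + l(13, 0*((5 - 1*5) - 3))) = (-2534 + 4815)/(-126 + 0*((5 - 1*5) - 3)) = 2281/(-126 + 0*((5 - 5) - 3)) = 2281/(-126 + 0*(0 - 3)) = 2281/(-126 + 0*(-3)) = 2281/(-126 + 0) = 2281/(-126) = 2281*(-1/126) = -2281/126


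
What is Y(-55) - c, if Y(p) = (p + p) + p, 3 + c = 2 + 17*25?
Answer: -589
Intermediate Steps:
c = 424 (c = -3 + (2 + 17*25) = -3 + (2 + 425) = -3 + 427 = 424)
Y(p) = 3*p (Y(p) = 2*p + p = 3*p)
Y(-55) - c = 3*(-55) - 1*424 = -165 - 424 = -589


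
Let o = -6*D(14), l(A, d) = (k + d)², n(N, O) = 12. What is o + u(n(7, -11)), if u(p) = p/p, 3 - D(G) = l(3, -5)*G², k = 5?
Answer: -17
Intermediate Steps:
l(A, d) = (5 + d)²
D(G) = 3 (D(G) = 3 - (5 - 5)²*G² = 3 - 0²*G² = 3 - 0*G² = 3 - 1*0 = 3 + 0 = 3)
u(p) = 1
o = -18 (o = -6*3 = -18)
o + u(n(7, -11)) = -18 + 1 = -17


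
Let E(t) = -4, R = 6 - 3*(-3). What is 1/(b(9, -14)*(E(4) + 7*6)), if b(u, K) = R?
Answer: 1/570 ≈ 0.0017544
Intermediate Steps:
R = 15 (R = 6 + 9 = 15)
b(u, K) = 15
1/(b(9, -14)*(E(4) + 7*6)) = 1/(15*(-4 + 7*6)) = 1/(15*(-4 + 42)) = 1/(15*38) = 1/570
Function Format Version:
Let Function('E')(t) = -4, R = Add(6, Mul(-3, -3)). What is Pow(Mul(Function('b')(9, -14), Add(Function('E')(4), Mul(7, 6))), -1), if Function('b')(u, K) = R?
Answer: Rational(1, 570) ≈ 0.0017544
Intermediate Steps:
R = 15 (R = Add(6, 9) = 15)
Function('b')(u, K) = 15
Pow(Mul(Function('b')(9, -14), Add(Function('E')(4), Mul(7, 6))), -1) = Pow(Mul(15, Add(-4, Mul(7, 6))), -1) = Pow(Mul(15, Add(-4, 42)), -1) = Pow(Mul(15, 38), -1) = Pow(570, -1) = Rational(1, 570)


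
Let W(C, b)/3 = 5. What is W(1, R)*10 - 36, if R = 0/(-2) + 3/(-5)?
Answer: 114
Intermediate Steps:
R = -3/5 (R = 0*(-1/2) + 3*(-1/5) = 0 - 3/5 = -3/5 ≈ -0.60000)
W(C, b) = 15 (W(C, b) = 3*5 = 15)
W(1, R)*10 - 36 = 15*10 - 36 = 150 - 36 = 114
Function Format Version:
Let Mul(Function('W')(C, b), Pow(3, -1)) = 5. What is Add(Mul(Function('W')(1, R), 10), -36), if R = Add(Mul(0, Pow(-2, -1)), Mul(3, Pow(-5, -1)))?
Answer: 114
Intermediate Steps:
R = Rational(-3, 5) (R = Add(Mul(0, Rational(-1, 2)), Mul(3, Rational(-1, 5))) = Add(0, Rational(-3, 5)) = Rational(-3, 5) ≈ -0.60000)
Function('W')(C, b) = 15 (Function('W')(C, b) = Mul(3, 5) = 15)
Add(Mul(Function('W')(1, R), 10), -36) = Add(Mul(15, 10), -36) = Add(150, -36) = 114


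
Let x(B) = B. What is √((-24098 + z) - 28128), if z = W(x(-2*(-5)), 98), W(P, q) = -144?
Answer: I*√52370 ≈ 228.84*I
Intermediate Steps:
z = -144
√((-24098 + z) - 28128) = √((-24098 - 144) - 28128) = √(-24242 - 28128) = √(-52370) = I*√52370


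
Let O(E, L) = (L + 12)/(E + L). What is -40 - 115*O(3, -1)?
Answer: -1345/2 ≈ -672.50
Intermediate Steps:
O(E, L) = (12 + L)/(E + L)
-40 - 115*O(3, -1) = -40 - 115*(12 - 1)/(3 - 1) = -40 - 115*11/2 = -40 - 1265/2 = -1345/2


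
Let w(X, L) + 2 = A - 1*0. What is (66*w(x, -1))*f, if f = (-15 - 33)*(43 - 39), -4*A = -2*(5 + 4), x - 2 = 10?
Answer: -31680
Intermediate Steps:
x = 12 (x = 2 + 10 = 12)
A = 9/2 (A = -(-1)*(5 + 4)/2 = -(-1)*9/2 = -¼*(-18) = 9/2 ≈ 4.5000)
f = -192 (f = -48*4 = -192)
w(X, L) = 5/2 (w(X, L) = -2 + (9/2 - 1*0) = -2 + (9/2 + 0) = -2 + 9/2 = 5/2)
(66*w(x, -1))*f = (66*(5/2))*(-192) = 165*(-192) = -31680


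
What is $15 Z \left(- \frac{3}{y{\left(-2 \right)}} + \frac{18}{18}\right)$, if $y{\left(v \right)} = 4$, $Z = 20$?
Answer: $75$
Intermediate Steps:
$15 Z \left(- \frac{3}{y{\left(-2 \right)}} + \frac{18}{18}\right) = 15 \cdot 20 \left(- \frac{3}{4} + \frac{18}{18}\right) = 300 \left(\left(-3\right) \frac{1}{4} + 18 \cdot \frac{1}{18}\right) = 300 \left(- \frac{3}{4} + 1\right) = 300 \cdot \frac{1}{4} = 75$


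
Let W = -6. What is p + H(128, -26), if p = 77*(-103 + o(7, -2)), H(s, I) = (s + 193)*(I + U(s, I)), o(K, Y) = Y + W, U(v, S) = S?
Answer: -25239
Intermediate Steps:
o(K, Y) = -6 + Y (o(K, Y) = Y - 6 = -6 + Y)
H(s, I) = 2*I*(193 + s) (H(s, I) = (s + 193)*(I + I) = (193 + s)*(2*I) = 2*I*(193 + s))
p = -8547 (p = 77*(-103 + (-6 - 2)) = 77*(-103 - 8) = 77*(-111) = -8547)
p + H(128, -26) = -8547 + 2*(-26)*(193 + 128) = -8547 + 2*(-26)*321 = -8547 - 16692 = -25239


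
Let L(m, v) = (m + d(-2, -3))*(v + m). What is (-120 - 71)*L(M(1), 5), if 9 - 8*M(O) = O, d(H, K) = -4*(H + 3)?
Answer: 3438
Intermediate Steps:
d(H, K) = -12 - 4*H (d(H, K) = -4*(3 + H) = -12 - 4*H)
M(O) = 9/8 - O/8
L(m, v) = (-4 + m)*(m + v) (L(m, v) = (m + (-12 - 4*(-2)))*(v + m) = (m + (-12 + 8))*(m + v) = (m - 4)*(m + v) = (-4 + m)*(m + v))
(-120 - 71)*L(M(1), 5) = (-120 - 71)*((9/8 - 1/8*1)**2 - 4*(9/8 - 1/8*1) - 4*5 + (9/8 - 1/8*1)*5) = -191*((9/8 - 1/8)**2 - 4*(9/8 - 1/8) - 20 + (9/8 - 1/8)*5) = -191*(1**2 - 4*1 - 20 + 1*5) = -191*(1 - 4 - 20 + 5) = -191*(-18) = 3438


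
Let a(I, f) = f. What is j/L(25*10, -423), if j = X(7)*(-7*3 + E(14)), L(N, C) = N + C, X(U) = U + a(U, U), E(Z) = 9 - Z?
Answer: 364/173 ≈ 2.1040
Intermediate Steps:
X(U) = 2*U (X(U) = U + U = 2*U)
L(N, C) = C + N
j = -364 (j = (2*7)*(-7*3 + (9 - 1*14)) = 14*(-21 + (9 - 14)) = 14*(-21 - 5) = 14*(-26) = -364)
j/L(25*10, -423) = -364/(-423 + 25*10) = -364/(-423 + 250) = -364/(-173) = -364*(-1/173) = 364/173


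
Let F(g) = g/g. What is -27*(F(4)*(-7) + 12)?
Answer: -135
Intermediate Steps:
F(g) = 1
-27*(F(4)*(-7) + 12) = -27*(1*(-7) + 12) = -27*(-7 + 12) = -27*5 = -135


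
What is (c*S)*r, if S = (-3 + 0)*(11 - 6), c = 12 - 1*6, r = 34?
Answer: -3060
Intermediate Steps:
c = 6 (c = 12 - 6 = 6)
S = -15 (S = -3*5 = -15)
(c*S)*r = (6*(-15))*34 = -90*34 = -3060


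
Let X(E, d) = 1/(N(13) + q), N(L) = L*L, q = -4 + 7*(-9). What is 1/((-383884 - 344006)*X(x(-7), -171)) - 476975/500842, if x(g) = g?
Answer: -57872736439/60759647230 ≈ -0.95249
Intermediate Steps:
q = -67 (q = -4 - 63 = -67)
N(L) = L²
X(E, d) = 1/102 (X(E, d) = 1/(13² - 67) = 1/(169 - 67) = 1/102)
1/((-383884 - 344006)*X(x(-7), -171)) - 476975/500842 = 1/((-383884 - 344006)*(1/102)) - 476975/500842 = 102/(-727890) - 476975*1/500842 = -1/727890*102 - 476975/500842 = -17/121315 - 476975/500842 = -57872736439/60759647230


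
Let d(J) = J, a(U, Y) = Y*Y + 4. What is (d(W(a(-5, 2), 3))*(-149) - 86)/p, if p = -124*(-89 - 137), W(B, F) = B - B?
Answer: -43/14012 ≈ -0.0030688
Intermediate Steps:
a(U, Y) = 4 + Y**2 (a(U, Y) = Y**2 + 4 = 4 + Y**2)
W(B, F) = 0
p = 28024 (p = -124*(-226) = 28024)
(d(W(a(-5, 2), 3))*(-149) - 86)/p = (0*(-149) - 86)/28024 = (0 - 86)*(1/28024) = -86*1/28024 = -43/14012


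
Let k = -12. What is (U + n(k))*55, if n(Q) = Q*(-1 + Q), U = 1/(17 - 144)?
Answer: 1089605/127 ≈ 8579.6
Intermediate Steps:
U = -1/127 (U = 1/(-127) = -1/127 ≈ -0.0078740)
(U + n(k))*55 = (-1/127 - 12*(-1 - 12))*55 = (-1/127 - 12*(-13))*55 = (-1/127 + 156)*55 = (19811/127)*55 = 1089605/127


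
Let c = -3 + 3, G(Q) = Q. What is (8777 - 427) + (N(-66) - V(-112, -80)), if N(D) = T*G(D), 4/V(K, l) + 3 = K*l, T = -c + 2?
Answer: 73608622/8957 ≈ 8218.0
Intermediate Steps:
c = 0
T = 2 (T = -1*0 + 2 = 0 + 2 = 2)
V(K, l) = 4/(-3 + K*l)
N(D) = 2*D
(8777 - 427) + (N(-66) - V(-112, -80)) = (8777 - 427) + (2*(-66) - 4/(-3 - 112*(-80))) = 8350 + (-132 - 4/(-3 + 8960)) = 8350 + (-132 - 4/8957) = 8350 - 1182328/8957 = 73608622/8957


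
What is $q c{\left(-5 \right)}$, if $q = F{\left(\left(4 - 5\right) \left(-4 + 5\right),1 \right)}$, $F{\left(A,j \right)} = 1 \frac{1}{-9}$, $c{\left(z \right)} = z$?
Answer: $\frac{5}{9} \approx 0.55556$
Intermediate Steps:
$F{\left(A,j \right)} = - \frac{1}{9}$ ($F{\left(A,j \right)} = 1 \left(- \frac{1}{9}\right) = - \frac{1}{9}$)
$q = - \frac{1}{9} \approx -0.11111$
$q c{\left(-5 \right)} = \left(- \frac{1}{9}\right) \left(-5\right) = \frac{5}{9}$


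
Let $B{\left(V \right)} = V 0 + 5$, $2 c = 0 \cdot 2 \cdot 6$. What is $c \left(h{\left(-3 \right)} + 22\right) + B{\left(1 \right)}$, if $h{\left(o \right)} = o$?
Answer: $5$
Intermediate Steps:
$c = 0$ ($c = \frac{0 \cdot 2 \cdot 6}{2} = \frac{0 \cdot 6}{2} = \frac{1}{2} \cdot 0 = 0$)
$B{\left(V \right)} = 5$ ($B{\left(V \right)} = 0 + 5 = 5$)
$c \left(h{\left(-3 \right)} + 22\right) + B{\left(1 \right)} = 0 \left(-3 + 22\right) + 5 = 0 \cdot 19 + 5 = 0 + 5 = 5$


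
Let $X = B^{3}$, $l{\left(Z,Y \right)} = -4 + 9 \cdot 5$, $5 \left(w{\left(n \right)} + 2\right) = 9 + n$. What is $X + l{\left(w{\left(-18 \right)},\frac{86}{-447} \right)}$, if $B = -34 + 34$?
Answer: $41$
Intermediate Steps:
$B = 0$
$w{\left(n \right)} = - \frac{1}{5} + \frac{n}{5}$ ($w{\left(n \right)} = -2 + \frac{9 + n}{5} = -2 + \left(\frac{9}{5} + \frac{n}{5}\right) = - \frac{1}{5} + \frac{n}{5}$)
$l{\left(Z,Y \right)} = 41$ ($l{\left(Z,Y \right)} = -4 + 45 = 41$)
$X = 0$ ($X = 0^{3} = 0$)
$X + l{\left(w{\left(-18 \right)},\frac{86}{-447} \right)} = 0 + 41 = 41$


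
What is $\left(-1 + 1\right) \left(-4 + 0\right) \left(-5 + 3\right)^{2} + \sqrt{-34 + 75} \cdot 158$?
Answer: $158 \sqrt{41} \approx 1011.7$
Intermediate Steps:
$\left(-1 + 1\right) \left(-4 + 0\right) \left(-5 + 3\right)^{2} + \sqrt{-34 + 75} \cdot 158 = 0 \left(- 4 \left(-2\right)^{2}\right) + \sqrt{41} \cdot 158 = 0 \left(\left(-4\right) 4\right) + 158 \sqrt{41} = 0 \left(-16\right) + 158 \sqrt{41} = 0 + 158 \sqrt{41} = 158 \sqrt{41}$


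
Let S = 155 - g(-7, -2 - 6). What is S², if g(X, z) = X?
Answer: 26244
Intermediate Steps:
S = 162 (S = 155 - 1*(-7) = 155 + 7 = 162)
S² = 162² = 26244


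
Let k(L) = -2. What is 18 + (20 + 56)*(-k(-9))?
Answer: 170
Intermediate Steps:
18 + (20 + 56)*(-k(-9)) = 18 + (20 + 56)*(-1*(-2)) = 18 + 76*2 = 18 + 152 = 170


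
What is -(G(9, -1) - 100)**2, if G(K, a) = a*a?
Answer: -9801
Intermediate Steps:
G(K, a) = a**2
-(G(9, -1) - 100)**2 = -((-1)**2 - 100)**2 = -(1 - 100)**2 = -1*(-99)**2 = -1*9801 = -9801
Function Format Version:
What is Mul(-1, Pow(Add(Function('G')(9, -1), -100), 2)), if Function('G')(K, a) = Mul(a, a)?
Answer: -9801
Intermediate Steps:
Function('G')(K, a) = Pow(a, 2)
Mul(-1, Pow(Add(Function('G')(9, -1), -100), 2)) = Mul(-1, Pow(Add(Pow(-1, 2), -100), 2)) = Mul(-1, Pow(Add(1, -100), 2)) = Mul(-1, Pow(-99, 2)) = Mul(-1, 9801) = -9801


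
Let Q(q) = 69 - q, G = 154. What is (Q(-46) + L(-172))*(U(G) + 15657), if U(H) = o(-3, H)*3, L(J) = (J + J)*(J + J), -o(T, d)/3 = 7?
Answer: 1847124894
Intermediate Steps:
o(T, d) = -21 (o(T, d) = -3*7 = -21)
L(J) = 4*J² (L(J) = (2*J)*(2*J) = 4*J²)
U(H) = -63 (U(H) = -21*3 = -63)
(Q(-46) + L(-172))*(U(G) + 15657) = ((69 - 1*(-46)) + 4*(-172)²)*(-63 + 15657) = ((69 + 46) + 4*29584)*15594 = (115 + 118336)*15594 = 118451*15594 = 1847124894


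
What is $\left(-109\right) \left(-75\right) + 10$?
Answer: $8185$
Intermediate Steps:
$\left(-109\right) \left(-75\right) + 10 = 8175 + 10 = 8185$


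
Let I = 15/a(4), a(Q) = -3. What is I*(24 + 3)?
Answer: -135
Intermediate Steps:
I = -5 (I = 15/(-3) = 15*(-⅓) = -5)
I*(24 + 3) = -5*(24 + 3) = -5*27 = -135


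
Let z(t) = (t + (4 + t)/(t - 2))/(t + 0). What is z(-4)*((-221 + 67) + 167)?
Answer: 13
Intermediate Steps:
z(t) = (t + (4 + t)/(-2 + t))/t
z(-4)*((-221 + 67) + 167) = ((4 + (-4)² - 1*(-4))/((-4)*(-2 - 4)))*((-221 + 67) + 167) = (-¼*(4 + 16 + 4)/(-6))*(-154 + 167) = -¼*(-⅙)*24*13 = 1*13 = 13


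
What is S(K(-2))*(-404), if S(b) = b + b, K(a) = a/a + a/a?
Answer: -1616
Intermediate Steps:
K(a) = 2 (K(a) = 1 + 1 = 2)
S(b) = 2*b
S(K(-2))*(-404) = (2*2)*(-404) = 4*(-404) = -1616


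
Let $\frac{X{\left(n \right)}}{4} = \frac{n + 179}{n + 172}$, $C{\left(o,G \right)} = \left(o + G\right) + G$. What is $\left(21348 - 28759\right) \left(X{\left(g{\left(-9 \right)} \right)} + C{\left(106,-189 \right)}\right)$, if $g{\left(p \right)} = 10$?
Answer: $\frac{25805102}{13} \approx 1.985 \cdot 10^{6}$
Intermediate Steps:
$C{\left(o,G \right)} = o + 2 G$ ($C{\left(o,G \right)} = \left(G + o\right) + G = o + 2 G$)
$X{\left(n \right)} = \frac{4 \left(179 + n\right)}{172 + n}$ ($X{\left(n \right)} = 4 \frac{n + 179}{n + 172} = 4 \frac{179 + n}{172 + n} = \frac{4 \left(179 + n\right)}{172 + n}$)
$\left(21348 - 28759\right) \left(X{\left(g{\left(-9 \right)} \right)} + C{\left(106,-189 \right)}\right) = \left(21348 - 28759\right) \left(\frac{4 \left(179 + 10\right)}{172 + 10} + \left(106 + 2 \left(-189\right)\right)\right) = - 7411 \left(4 \cdot \frac{1}{182} \cdot 189 + \left(106 - 378\right)\right) = - 7411 \left(4 \cdot \frac{1}{182} \cdot 189 - 272\right) = - 7411 \left(\frac{54}{13} - 272\right) = \left(-7411\right) \left(- \frac{3482}{13}\right) = \frac{25805102}{13}$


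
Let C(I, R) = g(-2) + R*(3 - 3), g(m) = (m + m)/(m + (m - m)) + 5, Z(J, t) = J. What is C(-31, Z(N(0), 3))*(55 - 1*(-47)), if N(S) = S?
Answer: 714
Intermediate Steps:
g(m) = 7 (g(m) = (2*m)/(m + 0) + 5 = (2*m)/m + 5 = 2 + 5 = 7)
C(I, R) = 7 (C(I, R) = 7 + R*(3 - 3) = 7 + R*0 = 7 + 0 = 7)
C(-31, Z(N(0), 3))*(55 - 1*(-47)) = 7*(55 - 1*(-47)) = 7*(55 + 47) = 7*102 = 714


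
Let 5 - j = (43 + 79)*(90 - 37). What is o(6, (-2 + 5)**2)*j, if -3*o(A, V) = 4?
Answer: 25844/3 ≈ 8614.7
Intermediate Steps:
o(A, V) = -4/3 (o(A, V) = -1/3*4 = -4/3)
j = -6461 (j = 5 - (43 + 79)*(90 - 37) = 5 - 122*53 = 5 - 1*6466 = 5 - 6466 = -6461)
o(6, (-2 + 5)**2)*j = -4/3*(-6461) = 25844/3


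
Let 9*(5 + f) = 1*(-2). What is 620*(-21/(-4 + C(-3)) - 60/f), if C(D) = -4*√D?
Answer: 1492185/188 - 3255*I*√3/4 ≈ 7937.2 - 1409.5*I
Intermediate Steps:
f = -47/9 (f = -5 + (1*(-2))/9 = -5 + (⅑)*(-2) = -5 - 2/9 = -47/9 ≈ -5.2222)
620*(-21/(-4 + C(-3)) - 60/f) = 620*(-21/(-4 - 4*I*√3) - 60/(-47/9)) = 620*(-21/(-4 - 4*I*√3) - 60*(-9/47)) = 620*(-21/(-4 - 4*I*√3) + 540/47) = 620*(540/47 - 21/(-4 - 4*I*√3)) = 334800/47 - 13020/(-4 - 4*I*√3)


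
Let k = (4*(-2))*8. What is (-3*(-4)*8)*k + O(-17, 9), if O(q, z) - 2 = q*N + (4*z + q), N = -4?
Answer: -6055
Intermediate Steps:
k = -64 (k = -8*8 = -64)
O(q, z) = 2 - 3*q + 4*z (O(q, z) = 2 + (q*(-4) + (4*z + q)) = 2 + (-4*q + (q + 4*z)) = 2 + (-3*q + 4*z) = 2 - 3*q + 4*z)
(-3*(-4)*8)*k + O(-17, 9) = (-3*(-4)*8)*(-64) + (2 - 3*(-17) + 4*9) = (12*8)*(-64) + (2 + 51 + 36) = 96*(-64) + 89 = -6144 + 89 = -6055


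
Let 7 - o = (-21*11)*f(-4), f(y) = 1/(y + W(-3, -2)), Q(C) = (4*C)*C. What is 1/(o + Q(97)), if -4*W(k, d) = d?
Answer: 1/37577 ≈ 2.6612e-5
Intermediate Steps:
Q(C) = 4*C**2
W(k, d) = -d/4
f(y) = 1/(1/2 + y) (f(y) = 1/(y - 1/4*(-2)) = 1/(y + 1/2) = 1/(1/2 + y))
o = -59 (o = 7 - (-21*11)*2/(1 + 2*(-4)) = 7 - (-231)*2/(1 - 8) = 7 - (-231)*2/(-7) = 7 - (-231)*2*(-1/7) = 7 - (-231)*(-2)/7 = 7 - 1*66 = 7 - 66 = -59)
1/(o + Q(97)) = 1/(-59 + 4*97**2) = 1/(-59 + 4*9409) = 1/(-59 + 37636) = 1/37577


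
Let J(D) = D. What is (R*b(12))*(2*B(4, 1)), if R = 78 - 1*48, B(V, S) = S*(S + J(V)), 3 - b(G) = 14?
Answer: -3300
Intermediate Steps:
b(G) = -11 (b(G) = 3 - 1*14 = 3 - 14 = -11)
B(V, S) = S*(S + V)
R = 30 (R = 78 - 48 = 30)
(R*b(12))*(2*B(4, 1)) = (30*(-11))*(2*(1*(1 + 4))) = -660*1*5 = -660*5 = -330*10 = -3300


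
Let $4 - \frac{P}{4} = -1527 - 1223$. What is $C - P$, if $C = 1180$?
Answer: $-9836$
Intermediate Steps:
$P = 11016$ ($P = 16 - 4 \left(-1527 - 1223\right) = 16 - -11000 = 16 + 11000 = 11016$)
$C - P = 1180 - 11016 = -9836$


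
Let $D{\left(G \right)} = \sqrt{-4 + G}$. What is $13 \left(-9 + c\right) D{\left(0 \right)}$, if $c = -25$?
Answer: $- 884 i \approx - 884.0 i$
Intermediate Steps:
$13 \left(-9 + c\right) D{\left(0 \right)} = 13 \left(-9 - 25\right) \sqrt{-4 + 0} = 13 \left(-34\right) \sqrt{-4} = - 442 \cdot 2 i = - 884 i$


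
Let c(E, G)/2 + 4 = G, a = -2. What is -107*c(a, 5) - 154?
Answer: -368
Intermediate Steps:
c(E, G) = -8 + 2*G
-107*c(a, 5) - 154 = -107*(-8 + 2*5) - 154 = -107*(-8 + 10) - 154 = -107*2 - 154 = -214 - 154 = -368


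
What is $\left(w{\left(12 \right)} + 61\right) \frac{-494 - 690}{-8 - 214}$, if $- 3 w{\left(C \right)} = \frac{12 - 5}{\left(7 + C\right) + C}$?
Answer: $\frac{90656}{279} \approx 324.93$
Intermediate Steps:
$w{\left(C \right)} = - \frac{7}{3 \left(7 + 2 C\right)}$ ($w{\left(C \right)} = - \frac{\left(12 - 5\right) \frac{1}{\left(7 + C\right) + C}}{3} = - \frac{\left(12 + \left(-9 + 4\right)\right) \frac{1}{7 + 2 C}}{3} = - \frac{\left(12 - 5\right) \frac{1}{7 + 2 C}}{3} = - \frac{7 \frac{1}{7 + 2 C}}{3} = - \frac{7}{3 \left(7 + 2 C\right)}$)
$\left(w{\left(12 \right)} + 61\right) \frac{-494 - 690}{-8 - 214} = \left(- \frac{7}{21 + 6 \cdot 12} + 61\right) \frac{-494 - 690}{-8 - 214} = \left(- \frac{7}{21 + 72} + 61\right) \left(- \frac{1184}{-222}\right) = \left(- \frac{7}{93} + 61\right) \left(\left(-1184\right) \left(- \frac{1}{222}\right)\right) = \left(\left(-7\right) \frac{1}{93} + 61\right) \frac{16}{3} = \left(- \frac{7}{93} + 61\right) \frac{16}{3} = \frac{5666}{93} \cdot \frac{16}{3} = \frac{90656}{279}$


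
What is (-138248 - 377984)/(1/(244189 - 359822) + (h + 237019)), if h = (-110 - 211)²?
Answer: -59693454856/39322157979 ≈ -1.5181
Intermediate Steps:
h = 103041 (h = (-321)² = 103041)
(-138248 - 377984)/(1/(244189 - 359822) + (h + 237019)) = (-138248 - 377984)/(1/(244189 - 359822) + (103041 + 237019)) = -516232/(1/(-115633) + 340060) = -516232/(-1/115633 + 340060) = -516232/39322157979/115633 = -516232*115633/39322157979 = -59693454856/39322157979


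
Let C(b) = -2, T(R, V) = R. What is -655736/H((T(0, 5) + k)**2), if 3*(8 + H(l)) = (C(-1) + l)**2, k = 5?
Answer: -1967208/505 ≈ -3895.5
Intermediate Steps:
H(l) = -8 + (-2 + l)**2/3
-655736/H((T(0, 5) + k)**2) = -655736/(-8 + (-2 + (0 + 5)**2)**2/3) = -655736/(-8 + (-2 + 5**2)**2/3) = -655736/(-8 + (-2 + 25)**2/3) = -655736/(-8 + (1/3)*23**2) = -655736/(-8 + (1/3)*529) = -655736/(-8 + 529/3) = -655736/505/3 = -655736*3/505 = -1967208/505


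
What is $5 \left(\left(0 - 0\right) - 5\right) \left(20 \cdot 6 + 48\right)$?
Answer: $-4200$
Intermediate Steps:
$5 \left(\left(0 - 0\right) - 5\right) \left(20 \cdot 6 + 48\right) = 5 \left(\left(0 + 0\right) - 5\right) \left(120 + 48\right) = 5 \left(0 - 5\right) 168 = 5 \left(-5\right) 168 = \left(-25\right) 168 = -4200$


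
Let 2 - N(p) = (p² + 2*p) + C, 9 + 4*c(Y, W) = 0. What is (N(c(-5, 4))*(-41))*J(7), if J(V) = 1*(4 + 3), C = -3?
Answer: -20377/16 ≈ -1273.6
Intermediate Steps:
c(Y, W) = -9/4 (c(Y, W) = -9/4 + (¼)*0 = -9/4 + 0 = -9/4)
J(V) = 7 (J(V) = 1*7 = 7)
N(p) = 5 - p² - 2*p (N(p) = 2 - ((p² + 2*p) - 3) = 2 - (-3 + p² + 2*p) = 2 + (3 - p² - 2*p) = 5 - p² - 2*p)
(N(c(-5, 4))*(-41))*J(7) = ((5 - (-9/4)² - 2*(-9/4))*(-41))*7 = ((5 - 1*81/16 + 9/2)*(-41))*7 = ((5 - 81/16 + 9/2)*(-41))*7 = ((71/16)*(-41))*7 = -2911/16*7 = -20377/16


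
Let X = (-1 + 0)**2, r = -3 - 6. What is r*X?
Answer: -9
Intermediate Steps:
r = -9
X = 1 (X = (-1)**2 = 1)
r*X = -9*1 = -9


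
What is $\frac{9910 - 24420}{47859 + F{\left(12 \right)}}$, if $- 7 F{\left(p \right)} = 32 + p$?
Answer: $- \frac{101570}{334969} \approx -0.30322$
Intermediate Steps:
$F{\left(p \right)} = - \frac{32}{7} - \frac{p}{7}$ ($F{\left(p \right)} = - \frac{32 + p}{7} = - \frac{32}{7} - \frac{p}{7}$)
$\frac{9910 - 24420}{47859 + F{\left(12 \right)}} = \frac{9910 - 24420}{47859 - \frac{44}{7}} = - \frac{14510}{47859 - \frac{44}{7}} = - \frac{14510}{\frac{334969}{7}} = \left(-14510\right) \frac{7}{334969} = - \frac{101570}{334969}$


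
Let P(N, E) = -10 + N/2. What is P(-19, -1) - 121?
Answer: -281/2 ≈ -140.50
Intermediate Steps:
P(N, E) = -10 + N/2 (P(N, E) = -10 + N*(½) = -10 + N/2)
P(-19, -1) - 121 = (-10 + (½)*(-19)) - 121 = (-10 - 19/2) - 121 = -39/2 - 121 = -281/2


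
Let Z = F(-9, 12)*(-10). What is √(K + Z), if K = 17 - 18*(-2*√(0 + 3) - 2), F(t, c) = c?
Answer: √(-67 + 36*√3) ≈ 2.1555*I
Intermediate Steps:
K = 53 + 36*√3 (K = 17 - 18*(-2*√3 - 2) = 17 - 18*(-2 - 2*√3) = 17 + (36 + 36*√3) = 53 + 36*√3 ≈ 115.35)
Z = -120 (Z = 12*(-10) = -120)
√(K + Z) = √((53 + 36*√3) - 120) = √(-67 + 36*√3)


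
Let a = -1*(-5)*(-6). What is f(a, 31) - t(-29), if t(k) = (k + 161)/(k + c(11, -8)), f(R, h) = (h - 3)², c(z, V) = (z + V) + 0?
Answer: 10258/13 ≈ 789.08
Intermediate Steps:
a = -30 (a = 5*(-6) = -30)
c(z, V) = V + z (c(z, V) = (V + z) + 0 = V + z)
f(R, h) = (-3 + h)²
t(k) = (161 + k)/(3 + k) (t(k) = (k + 161)/(k + (-8 + 11)) = (161 + k)/(k + 3) = (161 + k)/(3 + k))
f(a, 31) - t(-29) = (-3 + 31)² - (161 - 29)/(3 - 29) = 28² - 132/(-26) = 784 - (-1)*132/26 = 784 - 1*(-66/13) = 784 + 66/13 = 10258/13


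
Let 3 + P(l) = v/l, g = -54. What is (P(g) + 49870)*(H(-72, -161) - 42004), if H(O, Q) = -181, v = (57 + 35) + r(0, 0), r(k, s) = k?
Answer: -56796323155/27 ≈ -2.1036e+9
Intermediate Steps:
v = 92 (v = (57 + 35) + 0 = 92 + 0 = 92)
P(l) = -3 + 92/l
(P(g) + 49870)*(H(-72, -161) - 42004) = ((-3 + 92/(-54)) + 49870)*(-181 - 42004) = ((-3 + 92*(-1/54)) + 49870)*(-42185) = ((-3 - 46/27) + 49870)*(-42185) = (-127/27 + 49870)*(-42185) = (1346363/27)*(-42185) = -56796323155/27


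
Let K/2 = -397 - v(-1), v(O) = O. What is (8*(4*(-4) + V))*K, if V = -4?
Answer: 126720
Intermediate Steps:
K = -792 (K = 2*(-397 - 1*(-1)) = 2*(-397 + 1) = 2*(-396) = -792)
(8*(4*(-4) + V))*K = (8*(4*(-4) - 4))*(-792) = (8*(-16 - 4))*(-792) = (8*(-20))*(-792) = -160*(-792) = 126720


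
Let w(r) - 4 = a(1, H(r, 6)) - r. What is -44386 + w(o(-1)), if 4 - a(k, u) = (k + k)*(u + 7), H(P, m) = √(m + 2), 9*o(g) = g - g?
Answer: -44392 - 4*√2 ≈ -44398.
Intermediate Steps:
o(g) = 0 (o(g) = (g - g)/9 = (⅑)*0 = 0)
H(P, m) = √(2 + m)
a(k, u) = 4 - 2*k*(7 + u) (a(k, u) = 4 - (k + k)*(u + 7) = 4 - 2*k*(7 + u))
w(r) = -6 - r - 4*√2 (w(r) = 4 + ((4 - 14*1 - 2*1*√(2 + 6)) - r) = 4 + ((4 - 14 - 2*1*√8) - r) = 4 + ((4 - 14 - 2*1*2*√2) - r) = 4 + ((4 - 14 - 4*√2) - r) = 4 + ((-10 - 4*√2) - r) = 4 + (-10 - r - 4*√2) = -6 - r - 4*√2)
-44386 + w(o(-1)) = -44386 + (-6 - 1*0 - 4*√2) = -44386 + (-6 + 0 - 4*√2) = -44386 + (-6 - 4*√2) = -44392 - 4*√2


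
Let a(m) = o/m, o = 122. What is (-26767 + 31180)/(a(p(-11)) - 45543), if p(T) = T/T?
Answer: -4413/45421 ≈ -0.097158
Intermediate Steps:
p(T) = 1
a(m) = 122/m
(-26767 + 31180)/(a(p(-11)) - 45543) = (-26767 + 31180)/(122/1 - 45543) = 4413/(122*1 - 45543) = 4413/(122 - 45543) = 4413/(-45421) = 4413*(-1/45421) = -4413/45421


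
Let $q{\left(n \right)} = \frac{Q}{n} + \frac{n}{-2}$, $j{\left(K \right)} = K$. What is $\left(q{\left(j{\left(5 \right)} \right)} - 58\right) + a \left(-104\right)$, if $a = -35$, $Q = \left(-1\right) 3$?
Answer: $\frac{35789}{10} \approx 3578.9$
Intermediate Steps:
$Q = -3$
$q{\left(n \right)} = - \frac{3}{n} - \frac{n}{2}$ ($q{\left(n \right)} = - \frac{3}{n} + \frac{n}{-2} = - \frac{3}{n} + n \left(- \frac{1}{2}\right) = - \frac{3}{n} - \frac{n}{2}$)
$\left(q{\left(j{\left(5 \right)} \right)} - 58\right) + a \left(-104\right) = \left(\left(- \frac{3}{5} - \frac{5}{2}\right) - 58\right) - -3640 = \left(\left(\left(-3\right) \frac{1}{5} - \frac{5}{2}\right) - 58\right) + 3640 = \left(\left(- \frac{3}{5} - \frac{5}{2}\right) - 58\right) + 3640 = \left(- \frac{31}{10} - 58\right) + 3640 = - \frac{611}{10} + 3640 = \frac{35789}{10}$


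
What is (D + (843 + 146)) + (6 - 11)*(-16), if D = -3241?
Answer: -2172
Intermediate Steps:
(D + (843 + 146)) + (6 - 11)*(-16) = (-3241 + (843 + 146)) + (6 - 11)*(-16) = (-3241 + 989) - 5*(-16) = -2252 + 80 = -2172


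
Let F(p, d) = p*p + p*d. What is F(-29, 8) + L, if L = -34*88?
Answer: -2383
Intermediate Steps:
F(p, d) = p² + d*p
L = -2992
F(-29, 8) + L = -29*(8 - 29) - 2992 = -29*(-21) - 2992 = 609 - 2992 = -2383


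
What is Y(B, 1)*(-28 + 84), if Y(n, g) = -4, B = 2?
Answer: -224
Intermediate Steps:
Y(B, 1)*(-28 + 84) = -4*(-28 + 84) = -4*56 = -224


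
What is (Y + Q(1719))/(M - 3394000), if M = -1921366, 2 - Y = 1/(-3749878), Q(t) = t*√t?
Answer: -7499757/19931974025348 - 5157*√191/5315366 ≈ -0.013409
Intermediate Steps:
Q(t) = t^(3/2)
Y = 7499757/3749878 (Y = 2 - 1/(-3749878) = 2 - 1*(-1/3749878) = 2 + 1/3749878 = 7499757/3749878 ≈ 2.0000)
(Y + Q(1719))/(M - 3394000) = (7499757/3749878 + 1719^(3/2))/(-1921366 - 3394000) = (7499757/3749878 + 5157*√191)/(-5315366) = (7499757/3749878 + 5157*√191)*(-1/5315366) = -7499757/19931974025348 - 5157*√191/5315366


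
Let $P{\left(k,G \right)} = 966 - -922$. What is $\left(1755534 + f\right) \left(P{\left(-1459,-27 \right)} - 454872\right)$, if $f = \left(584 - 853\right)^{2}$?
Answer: $-828007188680$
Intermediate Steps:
$P{\left(k,G \right)} = 1888$ ($P{\left(k,G \right)} = 966 + 922 = 1888$)
$f = 72361$ ($f = \left(-269\right)^{2} = 72361$)
$\left(1755534 + f\right) \left(P{\left(-1459,-27 \right)} - 454872\right) = \left(1755534 + 72361\right) \left(1888 - 454872\right) = 1827895 \left(-452984\right) = -828007188680$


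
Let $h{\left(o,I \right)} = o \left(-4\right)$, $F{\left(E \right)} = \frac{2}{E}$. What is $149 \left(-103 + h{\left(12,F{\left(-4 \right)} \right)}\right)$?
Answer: $-22499$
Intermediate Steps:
$h{\left(o,I \right)} = - 4 o$
$149 \left(-103 + h{\left(12,F{\left(-4 \right)} \right)}\right) = 149 \left(-103 - 48\right) = 149 \left(-151\right) = -22499$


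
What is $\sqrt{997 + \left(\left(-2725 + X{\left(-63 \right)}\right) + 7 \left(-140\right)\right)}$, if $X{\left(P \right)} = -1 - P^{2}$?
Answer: $3 i \sqrt{742} \approx 81.719 i$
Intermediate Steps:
$\sqrt{997 + \left(\left(-2725 + X{\left(-63 \right)}\right) + 7 \left(-140\right)\right)} = \sqrt{997 + \left(\left(-2725 - 3970\right) + 7 \left(-140\right)\right)} = \sqrt{997 - 7675} = \sqrt{-6678} = 3 i \sqrt{742}$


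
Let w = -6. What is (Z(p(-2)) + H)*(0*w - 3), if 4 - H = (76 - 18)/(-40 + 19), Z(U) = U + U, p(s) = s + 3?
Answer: -184/7 ≈ -26.286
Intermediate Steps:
p(s) = 3 + s
Z(U) = 2*U
H = 142/21 (H = 4 - (76 - 18)/(-40 + 19) = 4 - 58/(-21) = 4 - 58*(-1)/21 = 4 - 1*(-58/21) = 4 + 58/21 = 142/21 ≈ 6.7619)
(Z(p(-2)) + H)*(0*w - 3) = (2*(3 - 2) + 142/21)*(0*(-6) - 3) = (2*1 + 142/21)*(0 - 3) = (2 + 142/21)*(-3) = (184/21)*(-3) = -184/7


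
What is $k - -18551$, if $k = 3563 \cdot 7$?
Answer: $43492$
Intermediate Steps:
$k = 24941$
$k - -18551 = 24941 - -18551 = 24941 + 18551 = 43492$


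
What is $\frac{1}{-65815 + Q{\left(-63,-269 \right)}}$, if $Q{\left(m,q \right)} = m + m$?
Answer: $- \frac{1}{65941} \approx -1.5165 \cdot 10^{-5}$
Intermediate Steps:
$Q{\left(m,q \right)} = 2 m$
$\frac{1}{-65815 + Q{\left(-63,-269 \right)}} = \frac{1}{-65815 + 2 \left(-63\right)} = \frac{1}{-65815 - 126} = \frac{1}{-65941} = - \frac{1}{65941}$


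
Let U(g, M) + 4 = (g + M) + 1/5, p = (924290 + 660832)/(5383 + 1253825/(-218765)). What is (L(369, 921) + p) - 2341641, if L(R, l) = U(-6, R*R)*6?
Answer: -298881048915136/196059695 ≈ -1.5244e+6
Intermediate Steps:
p = 11558973811/39211939 (p = 1585122/(5383 + 1253825*(-1/218765)) = 1585122/(5383 - 250765/43753) = 1585122/(235271634/43753) = 1585122*(43753/235271634) = 11558973811/39211939 ≈ 294.78)
U(g, M) = -19/5 + M + g (U(g, M) = -4 + ((g + M) + 1/5) = -4 + ((M + g) + ⅕) = -4 + (⅕ + M + g) = -19/5 + M + g)
L(R, l) = -294/5 + 6*R² (L(R, l) = (-19/5 + R*R - 6)*6 = (-19/5 + R² - 6)*6 = (-49/5 + R²)*6 = -294/5 + 6*R²)
(L(369, 921) + p) - 2341641 = ((-294/5 + 6*369²) + 11558973811/39211939) - 2341641 = ((-294/5 + 6*136161) + 11558973811/39211939) - 2341641 = ((-294/5 + 816966) + 11558973811/39211939) - 2341641 = (4084536/5 + 11558973811/39211939) - 2341641 = 160220371344359/196059695 - 2341641 = -298881048915136/196059695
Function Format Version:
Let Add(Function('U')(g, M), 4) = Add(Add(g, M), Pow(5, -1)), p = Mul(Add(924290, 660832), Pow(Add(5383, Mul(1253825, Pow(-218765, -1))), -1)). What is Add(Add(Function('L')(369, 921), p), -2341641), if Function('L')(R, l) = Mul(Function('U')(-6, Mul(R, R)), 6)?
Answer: Rational(-298881048915136, 196059695) ≈ -1.5244e+6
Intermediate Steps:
p = Rational(11558973811, 39211939) (p = Mul(1585122, Pow(Add(5383, Mul(1253825, Rational(-1, 218765))), -1)) = Mul(1585122, Pow(Add(5383, Rational(-250765, 43753)), -1)) = Mul(1585122, Pow(Rational(235271634, 43753), -1)) = Mul(1585122, Rational(43753, 235271634)) = Rational(11558973811, 39211939) ≈ 294.78)
Function('U')(g, M) = Add(Rational(-19, 5), M, g) (Function('U')(g, M) = Add(-4, Add(Add(g, M), Pow(5, -1))) = Add(-4, Add(Add(M, g), Rational(1, 5))) = Add(-4, Add(Rational(1, 5), M, g)) = Add(Rational(-19, 5), M, g))
Function('L')(R, l) = Add(Rational(-294, 5), Mul(6, Pow(R, 2))) (Function('L')(R, l) = Mul(Add(Rational(-19, 5), Mul(R, R), -6), 6) = Mul(Add(Rational(-19, 5), Pow(R, 2), -6), 6) = Mul(Add(Rational(-49, 5), Pow(R, 2)), 6) = Add(Rational(-294, 5), Mul(6, Pow(R, 2))))
Add(Add(Function('L')(369, 921), p), -2341641) = Add(Add(Add(Rational(-294, 5), Mul(6, Pow(369, 2))), Rational(11558973811, 39211939)), -2341641) = Add(Add(Add(Rational(-294, 5), Mul(6, 136161)), Rational(11558973811, 39211939)), -2341641) = Add(Add(Add(Rational(-294, 5), 816966), Rational(11558973811, 39211939)), -2341641) = Add(Add(Rational(4084536, 5), Rational(11558973811, 39211939)), -2341641) = Add(Rational(160220371344359, 196059695), -2341641) = Rational(-298881048915136, 196059695)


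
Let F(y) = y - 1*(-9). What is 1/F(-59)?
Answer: -1/50 ≈ -0.020000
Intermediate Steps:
F(y) = 9 + y (F(y) = y + 9 = 9 + y)
1/F(-59) = 1/(9 - 59) = 1/(-50) = -1/50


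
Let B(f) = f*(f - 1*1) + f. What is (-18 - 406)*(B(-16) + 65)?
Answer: -136104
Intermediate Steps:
B(f) = f + f*(-1 + f) (B(f) = f*(f - 1) + f = f*(-1 + f) + f = f + f*(-1 + f))
(-18 - 406)*(B(-16) + 65) = (-18 - 406)*((-16)² + 65) = -424*(256 + 65) = -424*321 = -136104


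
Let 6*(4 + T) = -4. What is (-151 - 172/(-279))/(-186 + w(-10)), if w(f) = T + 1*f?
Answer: 41957/55986 ≈ 0.74942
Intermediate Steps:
T = -14/3 (T = -4 + (1/6)*(-4) = -4 - 2/3 = -14/3 ≈ -4.6667)
w(f) = -14/3 + f (w(f) = -14/3 + 1*f = -14/3 + f)
(-151 - 172/(-279))/(-186 + w(-10)) = (-151 - 172/(-279))/(-186 + (-14/3 - 10)) = (-151 - 172*(-1/279))/(-186 - 44/3) = (-151 + 172/279)/(-602/3) = -41957/279*(-3/602) = 41957/55986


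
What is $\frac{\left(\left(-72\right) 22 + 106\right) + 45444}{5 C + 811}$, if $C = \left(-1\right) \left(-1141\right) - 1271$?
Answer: $\frac{43966}{161} \approx 273.08$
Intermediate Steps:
$C = -130$ ($C = 1141 - 1271 = -130$)
$\frac{\left(\left(-72\right) 22 + 106\right) + 45444}{5 C + 811} = \frac{\left(\left(-72\right) 22 + 106\right) + 45444}{5 \left(-130\right) + 811} = \frac{\left(-1584 + 106\right) + 45444}{-650 + 811} = \frac{-1478 + 45444}{161} = 43966 \cdot \frac{1}{161} = \frac{43966}{161}$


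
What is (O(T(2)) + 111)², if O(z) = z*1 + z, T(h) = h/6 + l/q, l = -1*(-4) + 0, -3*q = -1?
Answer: 165649/9 ≈ 18405.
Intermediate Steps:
q = ⅓ (q = -⅓*(-1) = ⅓ ≈ 0.33333)
l = 4 (l = 4 + 0 = 4)
T(h) = 12 + h/6 (T(h) = h/6 + 4/(⅓) = h*(⅙) + 4*3 = h/6 + 12 = 12 + h/6)
O(z) = 2*z (O(z) = z + z = 2*z)
(O(T(2)) + 111)² = (2*(12 + (⅙)*2) + 111)² = (2*(12 + ⅓) + 111)² = (2*(37/3) + 111)² = (74/3 + 111)² = (407/3)² = 165649/9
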